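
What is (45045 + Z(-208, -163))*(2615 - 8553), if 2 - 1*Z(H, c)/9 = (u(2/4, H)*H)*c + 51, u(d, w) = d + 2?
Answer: 4264885368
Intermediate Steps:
u(d, w) = 2 + d
Z(H, c) = -441 - 45*H*c/2 (Z(H, c) = 18 - 9*(((2 + 2/4)*H)*c + 51) = 18 - 9*(((2 + 2*(¼))*H)*c + 51) = 18 - 9*(((2 + ½)*H)*c + 51) = 18 - 9*((5*H/2)*c + 51) = 18 - 9*(5*H*c/2 + 51) = 18 - 9*(51 + 5*H*c/2) = 18 + (-459 - 45*H*c/2) = -441 - 45*H*c/2)
(45045 + Z(-208, -163))*(2615 - 8553) = (45045 + (-441 - 45/2*(-208)*(-163)))*(2615 - 8553) = (45045 + (-441 - 762840))*(-5938) = (45045 - 763281)*(-5938) = -718236*(-5938) = 4264885368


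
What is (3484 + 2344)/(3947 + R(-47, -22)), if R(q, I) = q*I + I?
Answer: 5828/4959 ≈ 1.1752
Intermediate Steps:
R(q, I) = I + I*q (R(q, I) = I*q + I = I + I*q)
(3484 + 2344)/(3947 + R(-47, -22)) = (3484 + 2344)/(3947 - 22*(1 - 47)) = 5828/(3947 - 22*(-46)) = 5828/(3947 + 1012) = 5828/4959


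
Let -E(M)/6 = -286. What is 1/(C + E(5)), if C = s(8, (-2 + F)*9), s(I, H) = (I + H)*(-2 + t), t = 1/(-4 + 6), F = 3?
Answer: 2/3381 ≈ 0.00059154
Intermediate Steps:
E(M) = 1716 (E(M) = -6*(-286) = 1716)
t = ½ (t = 1/2 = ½ ≈ 0.50000)
s(I, H) = -3*H/2 - 3*I/2 (s(I, H) = (I + H)*(-2 + ½) = (H + I)*(-3/2) = -3*H/2 - 3*I/2)
C = -51/2 (C = -3*(-2 + 3)*9/2 - 3/2*8 = -3*9/2 - 12 = -3/2*9 - 12 = -27/2 - 12 = -51/2 ≈ -25.500)
1/(C + E(5)) = 1/(-51/2 + 1716) = 1/(3381/2) = 2/3381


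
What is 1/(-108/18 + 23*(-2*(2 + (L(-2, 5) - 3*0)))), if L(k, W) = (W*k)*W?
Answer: 1/2202 ≈ 0.00045413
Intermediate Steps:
L(k, W) = k*W²
1/(-108/18 + 23*(-2*(2 + (L(-2, 5) - 3*0)))) = 1/(-108/18 + 23*(-2*(2 + (-2*5² - 3*0)))) = 1/(-108*1/18 + 23*(-2*(2 + (-2*25 - 1*0)))) = 1/(-6 + 23*(-2*(2 + (-50 + 0)))) = 1/(-6 + 23*(-2*(2 - 50))) = 1/(-6 + 23*(-2*(-48))) = 1/(-6 + 23*96) = 1/(-6 + 2208) = 1/2202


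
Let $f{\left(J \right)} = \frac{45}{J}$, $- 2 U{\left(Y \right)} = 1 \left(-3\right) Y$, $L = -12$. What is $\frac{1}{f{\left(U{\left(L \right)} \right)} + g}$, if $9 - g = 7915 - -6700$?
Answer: $- \frac{2}{29217} \approx -6.8453 \cdot 10^{-5}$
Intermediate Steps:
$U{\left(Y \right)} = \frac{3 Y}{2}$ ($U{\left(Y \right)} = - \frac{1 \left(-3\right) Y}{2} = - \frac{\left(-3\right) Y}{2} = \frac{3 Y}{2}$)
$g = -14606$ ($g = 9 - \left(7915 - -6700\right) = 9 - \left(7915 + 6700\right) = 9 - 14615 = -14606$)
$\frac{1}{f{\left(U{\left(L \right)} \right)} + g} = \frac{1}{\frac{45}{\frac{3}{2} \left(-12\right)} - 14606} = \frac{1}{\frac{45}{-18} - 14606} = \frac{1}{45 \left(- \frac{1}{18}\right) - 14606} = \frac{1}{- \frac{5}{2} - 14606} = \frac{1}{- \frac{29217}{2}} = - \frac{2}{29217}$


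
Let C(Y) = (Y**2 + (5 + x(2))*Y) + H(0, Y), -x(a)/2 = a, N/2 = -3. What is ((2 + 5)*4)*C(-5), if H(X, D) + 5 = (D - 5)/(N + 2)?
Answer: 490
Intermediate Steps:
N = -6 (N = 2*(-3) = -6)
x(a) = -2*a
H(X, D) = -15/4 - D/4 (H(X, D) = -5 + (D - 5)/(-6 + 2) = -5 + (-5 + D)/(-4) = -5 + (-5 + D)*(-1/4) = -5 + (5/4 - D/4) = -15/4 - D/4)
C(Y) = -15/4 + Y**2 + 3*Y/4 (C(Y) = (Y**2 + (5 - 2*2)*Y) + (-15/4 - Y/4) = (Y**2 + (5 - 4)*Y) + (-15/4 - Y/4) = (Y**2 + 1*Y) + (-15/4 - Y/4) = (Y**2 + Y) + (-15/4 - Y/4) = (Y + Y**2) + (-15/4 - Y/4) = -15/4 + Y**2 + 3*Y/4)
((2 + 5)*4)*C(-5) = ((2 + 5)*4)*(-15/4 + (-5)**2 + (3/4)*(-5)) = (7*4)*(-15/4 + 25 - 15/4) = 28*(35/2) = 490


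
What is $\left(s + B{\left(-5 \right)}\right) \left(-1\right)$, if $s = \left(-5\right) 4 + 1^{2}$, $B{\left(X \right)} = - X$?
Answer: $14$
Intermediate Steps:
$s = -19$ ($s = -20 + 1 = -19$)
$\left(s + B{\left(-5 \right)}\right) \left(-1\right) = \left(-19 - -5\right) \left(-1\right) = \left(-19 + 5\right) \left(-1\right) = \left(-14\right) \left(-1\right) = 14$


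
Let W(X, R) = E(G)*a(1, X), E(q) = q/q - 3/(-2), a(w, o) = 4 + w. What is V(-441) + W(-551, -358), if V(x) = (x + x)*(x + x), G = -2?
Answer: 1555873/2 ≈ 7.7794e+5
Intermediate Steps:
E(q) = 5/2 (E(q) = 1 - 3*(-1/2) = 1 + 3/2 = 5/2)
W(X, R) = 25/2 (W(X, R) = 5*(4 + 1)/2 = (5/2)*5 = 25/2)
V(x) = 4*x**2 (V(x) = (2*x)*(2*x) = 4*x**2)
V(-441) + W(-551, -358) = 4*(-441)**2 + 25/2 = 4*194481 + 25/2 = 777924 + 25/2 = 1555873/2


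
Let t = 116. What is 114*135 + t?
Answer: 15506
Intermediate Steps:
114*135 + t = 114*135 + 116 = 15390 + 116 = 15506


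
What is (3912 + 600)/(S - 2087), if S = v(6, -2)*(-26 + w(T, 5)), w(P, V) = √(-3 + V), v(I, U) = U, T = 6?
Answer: -195360/88111 + 192*√2/88111 ≈ -2.2141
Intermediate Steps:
S = 52 - 2*√2 (S = -2*(-26 + √(-3 + 5)) = -2*(-26 + √2) = 52 - 2*√2 ≈ 49.172)
(3912 + 600)/(S - 2087) = (3912 + 600)/((52 - 2*√2) - 2087) = 4512/(-2035 - 2*√2)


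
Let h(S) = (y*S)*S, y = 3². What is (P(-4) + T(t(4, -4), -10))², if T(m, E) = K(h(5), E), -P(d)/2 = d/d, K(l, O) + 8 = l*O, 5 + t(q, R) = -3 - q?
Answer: 5107600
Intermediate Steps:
y = 9
h(S) = 9*S² (h(S) = (9*S)*S = 9*S²)
t(q, R) = -8 - q (t(q, R) = -5 + (-3 - q) = -8 - q)
K(l, O) = -8 + O*l (K(l, O) = -8 + l*O = -8 + O*l)
P(d) = -2 (P(d) = -2*d/d = -2*1 = -2)
T(m, E) = -8 + 225*E (T(m, E) = -8 + E*(9*5²) = -8 + E*(9*25) = -8 + E*225 = -8 + 225*E)
(P(-4) + T(t(4, -4), -10))² = (-2 + (-8 + 225*(-10)))² = (-2 + (-8 - 2250))² = (-2 - 2258)² = (-2260)² = 5107600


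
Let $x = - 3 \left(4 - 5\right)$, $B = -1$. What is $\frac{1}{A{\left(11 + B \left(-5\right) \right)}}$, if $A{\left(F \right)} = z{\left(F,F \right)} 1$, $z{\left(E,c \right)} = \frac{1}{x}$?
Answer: $3$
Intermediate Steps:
$x = 3$ ($x = \left(-3\right) \left(-1\right) = 3$)
$z{\left(E,c \right)} = \frac{1}{3}$
$A{\left(F \right)} = \frac{1}{3}$ ($A{\left(F \right)} = \frac{1}{3} \cdot 1 = \frac{1}{3}$)
$\frac{1}{A{\left(11 + B \left(-5\right) \right)}} = \frac{1}{\frac{1}{3}} = 3$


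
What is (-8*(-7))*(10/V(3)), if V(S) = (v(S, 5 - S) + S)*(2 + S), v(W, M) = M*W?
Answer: 112/9 ≈ 12.444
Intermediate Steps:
V(S) = (2 + S)*(S + S*(5 - S)) (V(S) = ((5 - S)*S + S)*(2 + S) = (S*(5 - S) + S)*(2 + S) = (S + S*(5 - S))*(2 + S) = (2 + S)*(S + S*(5 - S)))
(-8*(-7))*(10/V(3)) = (-8*(-7))*(10/((3*(12 - 1*3 + 3*(5 - 1*3))))) = 56*(10/((3*(12 - 3 + 3*(5 - 3))))) = 56*(10/((3*(12 - 3 + 3*2)))) = 56*(10/((3*(12 - 3 + 6)))) = 56*(10/((3*15))) = 56*(10/45) = 56*(10*(1/45)) = 56*(2/9) = 112/9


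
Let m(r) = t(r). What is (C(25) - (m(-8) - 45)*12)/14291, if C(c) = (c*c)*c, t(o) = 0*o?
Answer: 16165/14291 ≈ 1.1311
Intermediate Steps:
t(o) = 0
m(r) = 0
C(c) = c³ (C(c) = c²*c = c³)
(C(25) - (m(-8) - 45)*12)/14291 = (25³ - (0 - 45)*12)/14291 = (15625 - (-45)*12)*(1/14291) = (15625 - 1*(-540))*(1/14291) = (15625 + 540)*(1/14291) = 16165*(1/14291) = 16165/14291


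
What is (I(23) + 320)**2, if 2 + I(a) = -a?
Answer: 87025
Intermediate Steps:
I(a) = -2 - a
(I(23) + 320)**2 = ((-2 - 1*23) + 320)**2 = ((-2 - 23) + 320)**2 = (-25 + 320)**2 = 295**2 = 87025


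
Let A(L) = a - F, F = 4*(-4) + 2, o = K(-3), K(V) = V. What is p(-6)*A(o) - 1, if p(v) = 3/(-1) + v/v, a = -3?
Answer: -23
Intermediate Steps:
o = -3
F = -14 (F = -16 + 2 = -14)
p(v) = -2 (p(v) = 3*(-1) + 1 = -3 + 1 = -2)
A(L) = 11 (A(L) = -3 - 1*(-14) = -3 + 14 = 11)
p(-6)*A(o) - 1 = -2*11 - 1 = -22 - 1 = -23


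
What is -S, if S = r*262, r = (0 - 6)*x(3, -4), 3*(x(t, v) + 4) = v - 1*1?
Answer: -8908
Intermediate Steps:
x(t, v) = -13/3 + v/3 (x(t, v) = -4 + (v - 1*1)/3 = -4 + (v - 1)/3 = -4 + (-1 + v)/3 = -4 + (-⅓ + v/3) = -13/3 + v/3)
r = 34 (r = (0 - 6)*(-13/3 + (⅓)*(-4)) = -6*(-13/3 - 4/3) = -6*(-17/3) = 34)
S = 8908 (S = 34*262 = 8908)
-S = -1*8908 = -8908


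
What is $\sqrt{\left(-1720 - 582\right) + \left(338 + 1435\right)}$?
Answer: $23 i \approx 23.0 i$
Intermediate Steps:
$\sqrt{\left(-1720 - 582\right) + \left(338 + 1435\right)} = \sqrt{-2302 + 1773} = \sqrt{-529} = 23 i$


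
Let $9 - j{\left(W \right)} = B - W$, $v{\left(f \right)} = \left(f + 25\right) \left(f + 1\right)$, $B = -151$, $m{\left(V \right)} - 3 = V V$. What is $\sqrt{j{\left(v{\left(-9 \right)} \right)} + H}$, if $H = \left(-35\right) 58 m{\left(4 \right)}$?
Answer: $3 i \sqrt{4282} \approx 196.31 i$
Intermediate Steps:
$m{\left(V \right)} = 3 + V^{2}$ ($m{\left(V \right)} = 3 + V V = 3 + V^{2}$)
$v{\left(f \right)} = \left(1 + f\right) \left(25 + f\right)$ ($v{\left(f \right)} = \left(25 + f\right) \left(1 + f\right) = \left(1 + f\right) \left(25 + f\right)$)
$j{\left(W \right)} = 160 + W$ ($j{\left(W \right)} = 9 - \left(-151 - W\right) = 9 + \left(151 + W\right) = 160 + W$)
$H = -38570$ ($H = \left(-35\right) 58 \left(3 + 4^{2}\right) = - 2030 \left(3 + 16\right) = \left(-2030\right) 19 = -38570$)
$\sqrt{j{\left(v{\left(-9 \right)} \right)} + H} = \sqrt{\left(160 + \left(25 + \left(-9\right)^{2} + 26 \left(-9\right)\right)\right) - 38570} = \sqrt{\left(160 + \left(25 + 81 - 234\right)\right) - 38570} = \sqrt{\left(160 - 128\right) - 38570} = \sqrt{32 - 38570} = \sqrt{-38538} = 3 i \sqrt{4282}$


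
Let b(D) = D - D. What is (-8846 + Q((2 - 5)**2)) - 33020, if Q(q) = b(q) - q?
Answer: -41875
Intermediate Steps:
b(D) = 0
Q(q) = -q (Q(q) = 0 - q = -q)
(-8846 + Q((2 - 5)**2)) - 33020 = (-8846 - (2 - 5)**2) - 33020 = (-8846 - 1*(-3)**2) - 33020 = (-8846 - 1*9) - 33020 = (-8846 - 9) - 33020 = -8855 - 33020 = -41875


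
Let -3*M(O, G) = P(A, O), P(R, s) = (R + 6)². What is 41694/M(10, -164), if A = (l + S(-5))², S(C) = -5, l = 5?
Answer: -6949/2 ≈ -3474.5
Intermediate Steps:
A = 0 (A = (5 - 5)² = 0² = 0)
P(R, s) = (6 + R)²
M(O, G) = -12 (M(O, G) = -(6 + 0)²/3 = -⅓*6² = -⅓*36 = -12)
41694/M(10, -164) = 41694/(-12) = 41694*(-1/12) = -6949/2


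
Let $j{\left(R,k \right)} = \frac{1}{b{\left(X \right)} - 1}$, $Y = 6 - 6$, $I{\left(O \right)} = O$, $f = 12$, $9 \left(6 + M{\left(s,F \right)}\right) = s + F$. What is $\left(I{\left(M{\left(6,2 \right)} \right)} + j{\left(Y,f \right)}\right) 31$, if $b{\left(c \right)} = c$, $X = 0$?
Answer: $- \frac{1705}{9} \approx -189.44$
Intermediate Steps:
$M{\left(s,F \right)} = -6 + \frac{F}{9} + \frac{s}{9}$ ($M{\left(s,F \right)} = -6 + \frac{s + F}{9} = -6 + \frac{F + s}{9} = -6 + \left(\frac{F}{9} + \frac{s}{9}\right) = -6 + \frac{F}{9} + \frac{s}{9}$)
$Y = 0$
$j{\left(R,k \right)} = -1$ ($j{\left(R,k \right)} = \frac{1}{0 - 1} = \frac{1}{-1} = -1$)
$\left(I{\left(M{\left(6,2 \right)} \right)} + j{\left(Y,f \right)}\right) 31 = \left(\left(-6 + \frac{1}{9} \cdot 2 + \frac{1}{9} \cdot 6\right) - 1\right) 31 = \left(\left(-6 + \frac{2}{9} + \frac{2}{3}\right) - 1\right) 31 = \left(- \frac{46}{9} - 1\right) 31 = \left(- \frac{55}{9}\right) 31 = - \frac{1705}{9}$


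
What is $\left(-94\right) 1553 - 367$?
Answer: $-146349$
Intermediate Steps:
$\left(-94\right) 1553 - 367 = -145982 - 367 = -146349$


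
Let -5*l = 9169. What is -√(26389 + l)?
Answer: -2*√153470/5 ≈ -156.70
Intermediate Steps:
l = -9169/5 (l = -⅕*9169 = -9169/5 ≈ -1833.8)
-√(26389 + l) = -√(26389 - 9169/5) = -√(122776/5) = -2*√153470/5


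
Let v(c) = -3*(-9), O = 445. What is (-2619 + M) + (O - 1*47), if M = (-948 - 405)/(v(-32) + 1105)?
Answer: -2515525/1132 ≈ -2222.2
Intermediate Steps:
v(c) = 27
M = -1353/1132 (M = (-948 - 405)/(27 + 1105) = -1353/1132 ≈ -1.1952)
(-2619 + M) + (O - 1*47) = (-2619 - 1353/1132) + (445 - 1*47) = -2966061/1132 + (445 - 47) = -2966061/1132 + 398 = -2515525/1132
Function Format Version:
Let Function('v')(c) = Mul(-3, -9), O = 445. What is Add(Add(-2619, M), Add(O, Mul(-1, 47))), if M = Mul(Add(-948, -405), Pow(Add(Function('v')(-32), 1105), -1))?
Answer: Rational(-2515525, 1132) ≈ -2222.2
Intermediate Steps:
Function('v')(c) = 27
M = Rational(-1353, 1132) (M = Mul(Add(-948, -405), Pow(Add(27, 1105), -1)) = Mul(-1353, Pow(1132, -1)) = Mul(-1353, Rational(1, 1132)) = Rational(-1353, 1132) ≈ -1.1952)
Add(Add(-2619, M), Add(O, Mul(-1, 47))) = Add(Add(-2619, Rational(-1353, 1132)), Add(445, Mul(-1, 47))) = Add(Rational(-2966061, 1132), Add(445, -47)) = Add(Rational(-2966061, 1132), 398) = Rational(-2515525, 1132)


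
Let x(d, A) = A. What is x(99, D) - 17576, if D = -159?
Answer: -17735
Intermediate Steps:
x(99, D) - 17576 = -159 - 17576 = -17735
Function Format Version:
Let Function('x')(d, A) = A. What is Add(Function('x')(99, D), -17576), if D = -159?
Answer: -17735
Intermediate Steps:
Add(Function('x')(99, D), -17576) = Add(-159, -17576) = -17735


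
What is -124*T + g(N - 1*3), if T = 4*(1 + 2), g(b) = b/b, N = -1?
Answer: -1487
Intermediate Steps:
g(b) = 1
T = 12 (T = 4*3 = 12)
-124*T + g(N - 1*3) = -124*12 + 1 = -1488 + 1 = -1487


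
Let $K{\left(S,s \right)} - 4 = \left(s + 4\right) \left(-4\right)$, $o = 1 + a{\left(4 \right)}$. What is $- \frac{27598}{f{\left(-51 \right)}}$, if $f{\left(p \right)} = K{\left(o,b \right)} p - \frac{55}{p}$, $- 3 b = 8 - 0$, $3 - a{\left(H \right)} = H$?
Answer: $- \frac{1407498}{3523} \approx -399.52$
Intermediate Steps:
$a{\left(H \right)} = 3 - H$
$o = 0$ ($o = 1 + \left(3 - 4\right) = 1 - 1 = 0$)
$b = - \frac{8}{3}$ ($b = - \frac{8 - 0}{3} = - \frac{8 + 0}{3} = \left(- \frac{1}{3}\right) 8 = - \frac{8}{3} \approx -2.6667$)
$K{\left(S,s \right)} = -12 - 4 s$ ($K{\left(S,s \right)} = 4 + \left(s + 4\right) \left(-4\right) = 4 + \left(4 + s\right) \left(-4\right) = 4 - \left(16 + 4 s\right) = -12 - 4 s$)
$f{\left(p \right)} = - \frac{55}{p} - \frac{4 p}{3}$ ($f{\left(p \right)} = \left(-12 - - \frac{32}{3}\right) p - \frac{55}{p} = \left(-12 + \frac{32}{3}\right) p - \frac{55}{p} = - \frac{4 p}{3} - \frac{55}{p} = - \frac{55}{p} - \frac{4 p}{3}$)
$- \frac{27598}{f{\left(-51 \right)}} = - \frac{27598}{- \frac{55}{-51} - -68} = - \frac{27598}{\left(-55\right) \left(- \frac{1}{51}\right) + 68} = - \frac{27598}{\frac{55}{51} + 68} = - \frac{27598}{\frac{3523}{51}} = \left(-27598\right) \frac{51}{3523} = - \frac{1407498}{3523}$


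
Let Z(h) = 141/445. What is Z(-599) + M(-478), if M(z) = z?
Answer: -212569/445 ≈ -477.68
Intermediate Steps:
Z(h) = 141/445 (Z(h) = 141*(1/445) = 141/445)
Z(-599) + M(-478) = 141/445 - 478 = -212569/445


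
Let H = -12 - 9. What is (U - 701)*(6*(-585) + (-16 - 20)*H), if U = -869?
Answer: 4323780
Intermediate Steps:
H = -21
(U - 701)*(6*(-585) + (-16 - 20)*H) = (-869 - 701)*(6*(-585) + (-16 - 20)*(-21)) = -1570*(-3510 - 36*(-21)) = -1570*(-3510 + 756) = -1570*(-2754) = 4323780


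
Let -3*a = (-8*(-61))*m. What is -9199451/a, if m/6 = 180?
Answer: 9199451/175680 ≈ 52.365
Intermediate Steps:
m = 1080 (m = 6*180 = 1080)
a = -175680 (a = -(-8*(-61))*1080/3 = -488*1080/3 = -⅓*527040 = -175680)
-9199451/a = -9199451/(-175680) = -9199451*(-1/175680) = 9199451/175680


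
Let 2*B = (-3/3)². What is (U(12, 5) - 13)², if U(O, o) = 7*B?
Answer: 361/4 ≈ 90.250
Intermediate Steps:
B = ½ (B = (-3/3)²/2 = (-3*⅓)²/2 = (½)*(-1)² = (½)*1 = ½ ≈ 0.50000)
U(O, o) = 7/2 (U(O, o) = 7*(½) = 7/2)
(U(12, 5) - 13)² = (7/2 - 13)² = (-19/2)² = 361/4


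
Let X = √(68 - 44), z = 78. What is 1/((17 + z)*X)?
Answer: √6/1140 ≈ 0.0021487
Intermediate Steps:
X = 2*√6 (X = √24 = 2*√6 ≈ 4.8990)
1/((17 + z)*X) = 1/((17 + 78)*(2*√6)) = 1/(95*(2*√6)) = 1/(190*√6) = √6/1140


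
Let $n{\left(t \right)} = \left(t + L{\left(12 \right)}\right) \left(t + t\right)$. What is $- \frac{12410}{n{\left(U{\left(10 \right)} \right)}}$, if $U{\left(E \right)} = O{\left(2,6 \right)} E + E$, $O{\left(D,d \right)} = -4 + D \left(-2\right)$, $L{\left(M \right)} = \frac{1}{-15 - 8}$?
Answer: $- \frac{28543}{22554} \approx -1.2655$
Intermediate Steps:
$L{\left(M \right)} = - \frac{1}{23}$ ($L{\left(M \right)} = \frac{1}{-23} = - \frac{1}{23}$)
$O{\left(D,d \right)} = -4 - 2 D$
$U{\left(E \right)} = - 7 E$ ($U{\left(E \right)} = \left(-4 - 4\right) E + E = - 8 E + E = - 7 E$)
$n{\left(t \right)} = 2 t \left(- \frac{1}{23} + t\right)$ ($n{\left(t \right)} = \left(t - \frac{1}{23}\right) \left(t + t\right) = \left(- \frac{1}{23} + t\right) 2 t = 2 t \left(- \frac{1}{23} + t\right)$)
$- \frac{12410}{n{\left(U{\left(10 \right)} \right)}} = - \frac{12410}{\frac{2}{23} \left(\left(-7\right) 10\right) \left(-1 + 23 \left(\left(-7\right) 10\right)\right)} = - \frac{12410}{\frac{2}{23} \left(-70\right) \left(-1 + 23 \left(-70\right)\right)} = - \frac{12410}{\frac{2}{23} \left(-70\right) \left(-1 - 1610\right)} = - \frac{12410}{\frac{2}{23} \left(-70\right) \left(-1611\right)} = - \frac{12410}{\frac{225540}{23}} = \left(-12410\right) \frac{23}{225540} = - \frac{28543}{22554}$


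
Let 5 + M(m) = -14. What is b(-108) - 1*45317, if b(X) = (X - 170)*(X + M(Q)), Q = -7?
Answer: -10011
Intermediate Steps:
M(m) = -19 (M(m) = -5 - 14 = -19)
b(X) = (-170 + X)*(-19 + X) (b(X) = (X - 170)*(X - 19) = (-170 + X)*(-19 + X))
b(-108) - 1*45317 = (3230 + (-108)² - 189*(-108)) - 1*45317 = (3230 + 11664 + 20412) - 45317 = 35306 - 45317 = -10011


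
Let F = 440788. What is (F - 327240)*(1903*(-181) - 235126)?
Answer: -65808900812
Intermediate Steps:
(F - 327240)*(1903*(-181) - 235126) = (440788 - 327240)*(1903*(-181) - 235126) = 113548*(-344443 - 235126) = 113548*(-579569) = -65808900812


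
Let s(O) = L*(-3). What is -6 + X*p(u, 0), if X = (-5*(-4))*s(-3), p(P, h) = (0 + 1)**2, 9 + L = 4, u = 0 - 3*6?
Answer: 294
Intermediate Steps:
u = -18 (u = 0 - 18 = -18)
L = -5 (L = -9 + 4 = -5)
p(P, h) = 1 (p(P, h) = 1**2 = 1)
s(O) = 15 (s(O) = -5*(-3) = 15)
X = 300 (X = -5*(-4)*15 = 20*15 = 300)
-6 + X*p(u, 0) = -6 + 300*1 = -6 + 300 = 294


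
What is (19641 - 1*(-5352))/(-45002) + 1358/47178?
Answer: -559003519/1061552178 ≈ -0.52659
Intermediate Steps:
(19641 - 1*(-5352))/(-45002) + 1358/47178 = (19641 + 5352)*(-1/45002) + 1358*(1/47178) = 24993*(-1/45002) + 679/23589 = -24993/45002 + 679/23589 = -559003519/1061552178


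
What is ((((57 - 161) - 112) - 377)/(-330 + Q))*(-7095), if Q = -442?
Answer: -4207335/772 ≈ -5449.9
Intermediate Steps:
((((57 - 161) - 112) - 377)/(-330 + Q))*(-7095) = ((((57 - 161) - 112) - 377)/(-330 - 442))*(-7095) = (((-104 - 112) - 377)/(-772))*(-7095) = ((-216 - 377)*(-1/772))*(-7095) = -593*(-1/772)*(-7095) = (593/772)*(-7095) = -4207335/772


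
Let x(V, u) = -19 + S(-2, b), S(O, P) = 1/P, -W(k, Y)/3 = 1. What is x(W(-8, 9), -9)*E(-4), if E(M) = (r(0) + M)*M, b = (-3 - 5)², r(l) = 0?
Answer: -1215/4 ≈ -303.75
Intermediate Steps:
b = 64 (b = (-8)² = 64)
W(k, Y) = -3 (W(k, Y) = -3*1 = -3)
E(M) = M² (E(M) = (0 + M)*M = M*M = M²)
x(V, u) = -1215/64 (x(V, u) = -19 + 1/64 = -1215/64)
x(W(-8, 9), -9)*E(-4) = -1215/64*(-4)² = -1215/64*16 = -1215/4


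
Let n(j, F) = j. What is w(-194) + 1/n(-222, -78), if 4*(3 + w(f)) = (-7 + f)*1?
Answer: -23645/444 ≈ -53.255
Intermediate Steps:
w(f) = -19/4 + f/4 (w(f) = -3 + ((-7 + f)*1)/4 = -3 + (-7 + f)/4 = -3 + (-7/4 + f/4) = -19/4 + f/4)
w(-194) + 1/n(-222, -78) = (-19/4 + (¼)*(-194)) + 1/(-222) = (-19/4 - 97/2) - 1/222 = -213/4 - 1/222 = -23645/444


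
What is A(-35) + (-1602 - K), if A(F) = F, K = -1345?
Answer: -292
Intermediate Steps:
A(-35) + (-1602 - K) = -35 + (-1602 - 1*(-1345)) = -35 + (-1602 + 1345) = -35 - 257 = -292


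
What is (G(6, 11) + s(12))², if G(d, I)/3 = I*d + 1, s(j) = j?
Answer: 45369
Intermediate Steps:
G(d, I) = 3 + 3*I*d (G(d, I) = 3*(I*d + 1) = 3*(1 + I*d) = 3 + 3*I*d)
(G(6, 11) + s(12))² = ((3 + 3*11*6) + 12)² = ((3 + 198) + 12)² = (201 + 12)² = 213² = 45369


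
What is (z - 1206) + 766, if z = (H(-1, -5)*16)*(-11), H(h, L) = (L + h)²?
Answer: -6776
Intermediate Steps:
z = -6336 (z = ((-5 - 1)²*16)*(-11) = ((-6)²*16)*(-11) = (36*16)*(-11) = 576*(-11) = -6336)
(z - 1206) + 766 = (-6336 - 1206) + 766 = -7542 + 766 = -6776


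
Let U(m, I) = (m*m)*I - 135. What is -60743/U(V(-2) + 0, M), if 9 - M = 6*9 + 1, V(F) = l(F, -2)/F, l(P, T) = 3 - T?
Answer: 121486/845 ≈ 143.77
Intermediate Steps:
V(F) = 5/F (V(F) = (3 - 1*(-2))/F = (3 + 2)/F = 5/F)
M = -46 (M = 9 - (6*9 + 1) = 9 - (54 + 1) = 9 - 1*55 = 9 - 55 = -46)
U(m, I) = -135 + I*m**2 (U(m, I) = m**2*I - 135 = I*m**2 - 135 = -135 + I*m**2)
-60743/U(V(-2) + 0, M) = -60743/(-135 - 46*(5/(-2) + 0)**2) = -60743/(-135 - 46*(5*(-1/2) + 0)**2) = -60743/(-135 - 46*(-5/2 + 0)**2) = -60743/(-135 - 46*(-5/2)**2) = -60743/(-135 - 46*25/4) = -60743/(-135 - 575/2) = -60743/(-845/2) = -60743*(-2/845) = 121486/845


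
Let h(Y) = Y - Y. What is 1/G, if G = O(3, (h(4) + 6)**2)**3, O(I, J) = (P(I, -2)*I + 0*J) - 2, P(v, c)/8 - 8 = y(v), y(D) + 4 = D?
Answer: 1/4574296 ≈ 2.1861e-7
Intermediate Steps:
y(D) = -4 + D
P(v, c) = 32 + 8*v (P(v, c) = 64 + 8*(-4 + v) = 64 + (-32 + 8*v) = 32 + 8*v)
h(Y) = 0
O(I, J) = -2 + I*(32 + 8*I) (O(I, J) = ((32 + 8*I)*I + 0*J) - 2 = (I*(32 + 8*I) + 0) - 2 = I*(32 + 8*I) - 2 = -2 + I*(32 + 8*I))
G = 4574296 (G = (-2 + 8*3*(4 + 3))**3 = (-2 + 8*3*7)**3 = (-2 + 168)**3 = 166**3 = 4574296)
1/G = 1/4574296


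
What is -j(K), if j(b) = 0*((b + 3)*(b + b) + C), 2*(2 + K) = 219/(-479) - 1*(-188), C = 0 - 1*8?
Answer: 0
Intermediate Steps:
C = -8 (C = 0 - 8 = -8)
K = 87917/958 (K = -2 + (219/(-479) - 1*(-188))/2 = -2 + (219*(-1/479) + 188)/2 = -2 + (-219/479 + 188)/2 = -2 + (½)*(89833/479) = -2 + 89833/958 = 87917/958 ≈ 91.771)
j(b) = 0 (j(b) = 0*((b + 3)*(b + b) - 8) = 0*((3 + b)*(2*b) - 8) = 0*(2*b*(3 + b) - 8) = 0*(-8 + 2*b*(3 + b)) = 0)
-j(K) = -1*0 = 0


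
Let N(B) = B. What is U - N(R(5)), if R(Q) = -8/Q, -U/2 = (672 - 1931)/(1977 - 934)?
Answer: 20934/5215 ≈ 4.0142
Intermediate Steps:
U = 2518/1043 (U = -2*(672 - 1931)/(1977 - 934) = -(-2518)/1043 = -2*(-1259/1043) = 2518/1043 ≈ 2.4142)
U - N(R(5)) = 2518/1043 - (-8)/5 = 2518/1043 - 1*(-8/5) = 2518/1043 + 8/5 = 20934/5215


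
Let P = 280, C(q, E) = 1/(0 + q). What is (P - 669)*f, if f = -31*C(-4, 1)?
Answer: -12059/4 ≈ -3014.8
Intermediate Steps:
C(q, E) = 1/q
f = 31/4 (f = -31/(-4) = -31*(-¼) = 31/4 ≈ 7.7500)
(P - 669)*f = (280 - 669)*(31/4) = -389*31/4 = -12059/4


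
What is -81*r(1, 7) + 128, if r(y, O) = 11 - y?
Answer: -682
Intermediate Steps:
-81*r(1, 7) + 128 = -81*(11 - 1*1) + 128 = -81*(11 - 1) + 128 = -81*10 + 128 = -810 + 128 = -682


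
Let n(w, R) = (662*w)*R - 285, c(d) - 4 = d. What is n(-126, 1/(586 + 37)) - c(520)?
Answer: -83917/89 ≈ -942.89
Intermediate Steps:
c(d) = 4 + d
n(w, R) = -285 + 662*R*w (n(w, R) = 662*R*w - 285 = -285 + 662*R*w)
n(-126, 1/(586 + 37)) - c(520) = (-285 + 662*(-126)/(586 + 37)) - (4 + 520) = (-285 + 662*(-126)/623) - 1*524 = (-285 + 662*(1/623)*(-126)) - 524 = (-285 - 11916/89) - 524 = -37281/89 - 524 = -83917/89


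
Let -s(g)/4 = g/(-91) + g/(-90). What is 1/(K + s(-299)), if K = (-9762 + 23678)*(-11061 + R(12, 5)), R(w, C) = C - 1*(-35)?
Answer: -315/48311002666 ≈ -6.5203e-9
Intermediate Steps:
R(w, C) = 35 + C (R(w, C) = C + 35 = 35 + C)
s(g) = 362*g/4095 (s(g) = -4*(g/(-91) + g/(-90)) = -4*(g*(-1/91) + g*(-1/90)) = -4*(-g/91 - g/90) = -(-362)*g/4095 = 362*g/4095)
K = -153368236 (K = (-9762 + 23678)*(-11061 + (35 + 5)) = 13916*(-11061 + 40) = 13916*(-11021) = -153368236)
1/(K + s(-299)) = 1/(-153368236 + (362/4095)*(-299)) = 1/(-153368236 - 8326/315) = 1/(-48311002666/315) = -315/48311002666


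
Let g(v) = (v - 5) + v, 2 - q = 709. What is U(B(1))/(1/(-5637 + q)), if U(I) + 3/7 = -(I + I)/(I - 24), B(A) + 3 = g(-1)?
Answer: 767624/119 ≈ 6450.6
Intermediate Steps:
q = -707 (q = 2 - 1*709 = 2 - 709 = -707)
g(v) = -5 + 2*v (g(v) = (-5 + v) + v = -5 + 2*v)
B(A) = -10 (B(A) = -3 + (-5 + 2*(-1)) = -3 + (-5 - 2) = -3 - 7 = -10)
U(I) = -3/7 - 2*I/(-24 + I) (U(I) = -3/7 - (I + I)/(I - 24) = -3/7 - 2*I/(-24 + I))
U(B(1))/(1/(-5637 + q)) = ((72 - 17*(-10))/(7*(-24 - 10)))/(1/(-5637 - 707)) = ((1/7)*(72 + 170)/(-34))/(1/(-6344)) = ((1/7)*(-1/34)*242)/(-1/6344) = -121/119*(-6344) = 767624/119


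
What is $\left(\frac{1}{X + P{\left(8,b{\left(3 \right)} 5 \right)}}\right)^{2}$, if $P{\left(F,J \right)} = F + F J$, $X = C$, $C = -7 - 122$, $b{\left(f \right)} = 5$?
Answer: $\frac{1}{6241} \approx 0.00016023$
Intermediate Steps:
$C = -129$
$X = -129$
$\left(\frac{1}{X + P{\left(8,b{\left(3 \right)} 5 \right)}}\right)^{2} = \left(\frac{1}{-129 + 8 \left(1 + 5 \cdot 5\right)}\right)^{2} = \left(\frac{1}{-129 + 8 \left(1 + 25\right)}\right)^{2} = \left(\frac{1}{-129 + 8 \cdot 26}\right)^{2} = \left(\frac{1}{-129 + 208}\right)^{2} = \left(\frac{1}{79}\right)^{2} = \frac{1}{6241}$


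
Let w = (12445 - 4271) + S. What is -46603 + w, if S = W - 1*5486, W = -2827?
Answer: -46742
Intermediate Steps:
S = -8313 (S = -2827 - 1*5486 = -2827 - 5486 = -8313)
w = -139 (w = (12445 - 4271) - 8313 = 8174 - 8313 = -139)
-46603 + w = -46603 - 139 = -46742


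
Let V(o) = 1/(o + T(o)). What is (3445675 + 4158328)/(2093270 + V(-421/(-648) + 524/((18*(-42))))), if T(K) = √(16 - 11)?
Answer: 74404136754813620513/20482362775404586922 - 3555786647952*√5/10241181387702293461 ≈ 3.6326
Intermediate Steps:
T(K) = √5
V(o) = 1/(o + √5)
(3445675 + 4158328)/(2093270 + V(-421/(-648) + 524/((18*(-42))))) = (3445675 + 4158328)/(2093270 + 1/((-421/(-648) + 524/((18*(-42)))) + √5)) = 7604003/(2093270 + 1/((-421*(-1/648) + 524/(-756)) + √5)) = 7604003/(2093270 + 1/((421/648 + 524*(-1/756)) + √5)) = 7604003/(2093270 + 1/((421/648 - 131/189) + √5)) = 7604003/(2093270 + 1/(-197/4536 + √5))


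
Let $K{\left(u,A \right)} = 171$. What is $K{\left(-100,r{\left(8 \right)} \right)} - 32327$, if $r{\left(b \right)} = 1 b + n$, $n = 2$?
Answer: $-32156$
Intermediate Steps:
$r{\left(b \right)} = 2 + b$ ($r{\left(b \right)} = 1 b + 2 = b + 2 = 2 + b$)
$K{\left(-100,r{\left(8 \right)} \right)} - 32327 = 171 - 32327 = -32156$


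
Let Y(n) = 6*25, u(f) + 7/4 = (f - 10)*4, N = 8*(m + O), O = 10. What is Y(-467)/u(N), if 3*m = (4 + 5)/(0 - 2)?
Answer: 200/307 ≈ 0.65147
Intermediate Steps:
m = -3/2 (m = ((4 + 5)/(0 - 2))/3 = (9/(-2))/3 = (9*(-1/2))/3 = (1/3)*(-9/2) = -3/2 ≈ -1.5000)
N = 68 (N = 8*(-3/2 + 10) = 8*(17/2) = 68)
u(f) = -167/4 + 4*f (u(f) = -7/4 + (f - 10)*4 = -7/4 + (-10 + f)*4 = -7/4 + (-40 + 4*f) = -167/4 + 4*f)
Y(n) = 150
Y(-467)/u(N) = 150/(-167/4 + 4*68) = 150/(-167/4 + 272) = 150/(921/4) = 150*(4/921) = 200/307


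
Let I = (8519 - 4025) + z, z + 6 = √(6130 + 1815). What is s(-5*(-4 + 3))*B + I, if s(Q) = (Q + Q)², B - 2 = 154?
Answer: 20088 + √7945 ≈ 20177.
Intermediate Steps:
z = -6 + √7945 (z = -6 + √(6130 + 1815) = -6 + √7945 ≈ 83.135)
B = 156 (B = 2 + 154 = 156)
s(Q) = 4*Q² (s(Q) = (2*Q)² = 4*Q²)
I = 4488 + √7945 (I = (8519 - 4025) + (-6 + √7945) = 4494 + (-6 + √7945) = 4488 + √7945 ≈ 4577.1)
s(-5*(-4 + 3))*B + I = (4*(-5*(-4 + 3))²)*156 + (4488 + √7945) = (4*(-5*(-1))²)*156 + (4488 + √7945) = (4*5²)*156 + (4488 + √7945) = (4*25)*156 + (4488 + √7945) = 100*156 + (4488 + √7945) = 15600 + (4488 + √7945) = 20088 + √7945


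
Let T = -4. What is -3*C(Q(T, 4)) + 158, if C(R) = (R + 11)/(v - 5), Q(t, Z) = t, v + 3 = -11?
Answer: 3023/19 ≈ 159.11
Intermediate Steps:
v = -14 (v = -3 - 11 = -14)
C(R) = -11/19 - R/19 (C(R) = (R + 11)/(-14 - 5) = (11 + R)/(-19) = (11 + R)*(-1/19) = -11/19 - R/19)
-3*C(Q(T, 4)) + 158 = -3*(-11/19 - 1/19*(-4)) + 158 = -3*(-11/19 + 4/19) + 158 = -3*(-7/19) + 158 = 21/19 + 158 = 3023/19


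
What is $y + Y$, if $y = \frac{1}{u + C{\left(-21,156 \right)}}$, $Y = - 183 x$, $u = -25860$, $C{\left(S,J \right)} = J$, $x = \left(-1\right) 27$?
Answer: $\frac{127003463}{25704} \approx 4941.0$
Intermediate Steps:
$x = -27$
$Y = 4941$ ($Y = \left(-183\right) \left(-27\right) = 4941$)
$y = - \frac{1}{25704}$ ($y = \frac{1}{-25860 + 156} = \frac{1}{-25704} = - \frac{1}{25704} \approx -3.8904 \cdot 10^{-5}$)
$y + Y = - \frac{1}{25704} + 4941 = \frac{127003463}{25704}$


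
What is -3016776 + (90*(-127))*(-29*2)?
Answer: -2353836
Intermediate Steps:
-3016776 + (90*(-127))*(-29*2) = -3016776 - 11430*(-58) = -3016776 + 662940 = -2353836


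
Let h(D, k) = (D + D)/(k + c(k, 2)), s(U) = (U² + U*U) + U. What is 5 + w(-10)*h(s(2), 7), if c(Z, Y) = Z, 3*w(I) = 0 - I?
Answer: 205/21 ≈ 9.7619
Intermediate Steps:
w(I) = -I/3 (w(I) = (0 - I)/3 = (-I)/3 = -I/3)
s(U) = U + 2*U² (s(U) = (U² + U²) + U = 2*U² + U = U + 2*U²)
h(D, k) = D/k (h(D, k) = (D + D)/(k + k) = (2*D)/((2*k)) = (2*D)*(1/(2*k)) = D/k)
5 + w(-10)*h(s(2), 7) = 5 + (-⅓*(-10))*((2*(1 + 2*2))/7) = 5 + 10*((2*(1 + 4))*(⅐))/3 = 5 + 10*((2*5)*(⅐))/3 = 5 + 10*(10*(⅐))/3 = 5 + (10/3)*(10/7) = 5 + 100/21 = 205/21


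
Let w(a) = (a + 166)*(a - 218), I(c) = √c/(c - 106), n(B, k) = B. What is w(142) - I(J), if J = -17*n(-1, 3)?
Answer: -23408 + √17/89 ≈ -23408.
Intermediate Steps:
J = 17 (J = -17*(-1) = 17)
I(c) = √c/(-106 + c)
w(a) = (-218 + a)*(166 + a) (w(a) = (166 + a)*(-218 + a) = (-218 + a)*(166 + a))
w(142) - I(J) = (-36188 + 142² - 52*142) - √17/(-106 + 17) = (-36188 + 20164 - 7384) - √17/(-89) = -23408 - √17*(-1)/89 = -23408 - (-1)*√17/89 = -23408 + √17/89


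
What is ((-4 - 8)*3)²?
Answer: 1296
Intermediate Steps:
((-4 - 8)*3)² = (-12*3)² = (-36)² = 1296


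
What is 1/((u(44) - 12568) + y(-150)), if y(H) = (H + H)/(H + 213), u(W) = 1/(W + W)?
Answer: -1848/23234443 ≈ -7.9537e-5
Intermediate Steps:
u(W) = 1/(2*W)
y(H) = 2*H/(213 + H) (y(H) = (2*H)/(213 + H) = 2*H/(213 + H))
1/((u(44) - 12568) + y(-150)) = 1/(((½)/44 - 12568) + 2*(-150)/(213 - 150)) = 1/(((½)*(1/44) - 12568) + 2*(-150)/63) = 1/((1/88 - 12568) + 2*(-150)*(1/63)) = 1/(-1105983/88 - 100/21) = 1/(-23234443/1848) = -1848/23234443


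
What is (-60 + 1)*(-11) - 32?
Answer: 617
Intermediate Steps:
(-60 + 1)*(-11) - 32 = -59*(-11) - 32 = 649 - 32 = 617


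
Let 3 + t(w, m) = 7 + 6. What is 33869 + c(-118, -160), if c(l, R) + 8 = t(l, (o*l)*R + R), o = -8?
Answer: 33871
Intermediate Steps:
t(w, m) = 10 (t(w, m) = -3 + (7 + 6) = -3 + 13 = 10)
c(l, R) = 2 (c(l, R) = -8 + 10 = 2)
33869 + c(-118, -160) = 33869 + 2 = 33871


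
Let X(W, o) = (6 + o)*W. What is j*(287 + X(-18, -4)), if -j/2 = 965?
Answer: -484430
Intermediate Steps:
j = -1930 (j = -2*965 = -1930)
X(W, o) = W*(6 + o)
j*(287 + X(-18, -4)) = -1930*(287 - 18*(6 - 4)) = -1930*(287 - 18*2) = -1930*(287 - 36) = -1930*251 = -484430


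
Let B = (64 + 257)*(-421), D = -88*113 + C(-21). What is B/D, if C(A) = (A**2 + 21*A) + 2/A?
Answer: 2837961/208826 ≈ 13.590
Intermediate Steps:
C(A) = A**2 + 2/A + 21*A
D = -208826/21 (D = -88*113 + (2 + (-21)**2*(21 - 21))/(-21) = -9944 - (2 + 441*0)/21 = -9944 - (2 + 0)/21 = -9944 - 1/21*2 = -9944 - 2/21 = -208826/21 ≈ -9944.1)
B = -135141 (B = 321*(-421) = -135141)
B/D = -135141/(-208826/21) = -135141*(-21/208826) = 2837961/208826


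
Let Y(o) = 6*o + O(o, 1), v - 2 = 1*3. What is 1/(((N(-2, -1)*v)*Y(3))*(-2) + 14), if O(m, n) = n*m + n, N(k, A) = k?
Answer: 1/454 ≈ 0.0022026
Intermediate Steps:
v = 5 (v = 2 + 1*3 = 2 + 3 = 5)
O(m, n) = n + m*n (O(m, n) = m*n + n = n + m*n)
Y(o) = 1 + 7*o (Y(o) = 6*o + 1*(1 + o) = 6*o + (1 + o) = 1 + 7*o)
1/(((N(-2, -1)*v)*Y(3))*(-2) + 14) = 1/(((-2*5)*(1 + 7*3))*(-2) + 14) = 1/(-10*(1 + 21)*(-2) + 14) = 1/(-10*22*(-2) + 14) = 1/(-220*(-2) + 14) = 1/(440 + 14) = 1/454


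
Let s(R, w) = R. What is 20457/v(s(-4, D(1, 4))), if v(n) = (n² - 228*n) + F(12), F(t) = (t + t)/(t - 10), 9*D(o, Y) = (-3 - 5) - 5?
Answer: 20457/940 ≈ 21.763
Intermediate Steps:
D(o, Y) = -13/9 (D(o, Y) = ((-3 - 5) - 5)/9 = (-8 - 5)/9 = (⅑)*(-13) = -13/9)
F(t) = 2*t/(-10 + t) (F(t) = (2*t)/(-10 + t) = 2*t/(-10 + t))
v(n) = 12 + n² - 228*n (v(n) = (n² - 228*n) + 2*12/(-10 + 12) = (n² - 228*n) + 2*12/2 = (n² - 228*n) + 2*12*(½) = (n² - 228*n) + 12 = 12 + n² - 228*n)
20457/v(s(-4, D(1, 4))) = 20457/(12 + (-4)² - 228*(-4)) = 20457/(12 + 16 + 912) = 20457/940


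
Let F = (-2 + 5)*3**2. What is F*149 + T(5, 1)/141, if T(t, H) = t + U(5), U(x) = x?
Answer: 567253/141 ≈ 4023.1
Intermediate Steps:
T(t, H) = 5 + t (T(t, H) = t + 5 = 5 + t)
F = 27 (F = 3*9 = 27)
F*149 + T(5, 1)/141 = 27*149 + (5 + 5)/141 = 4023 + 10*(1/141) = 4023 + 10/141 = 567253/141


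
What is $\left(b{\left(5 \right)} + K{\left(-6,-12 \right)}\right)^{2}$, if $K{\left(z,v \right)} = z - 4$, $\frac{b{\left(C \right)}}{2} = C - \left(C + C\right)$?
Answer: $400$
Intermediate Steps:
$b{\left(C \right)} = - 2 C$ ($b{\left(C \right)} = 2 \left(C - \left(C + C\right)\right) = 2 \left(C - 2 C\right) = 2 \left(- C\right) = - 2 C$)
$K{\left(z,v \right)} = -4 + z$
$\left(b{\left(5 \right)} + K{\left(-6,-12 \right)}\right)^{2} = \left(\left(-2\right) 5 - 10\right)^{2} = \left(-10 - 10\right)^{2} = \left(-20\right)^{2} = 400$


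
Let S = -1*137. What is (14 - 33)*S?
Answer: 2603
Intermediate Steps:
S = -137
(14 - 33)*S = (14 - 33)*(-137) = -19*(-137) = 2603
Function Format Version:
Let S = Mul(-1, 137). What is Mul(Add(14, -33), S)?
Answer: 2603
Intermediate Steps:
S = -137
Mul(Add(14, -33), S) = Mul(Add(14, -33), -137) = Mul(-19, -137) = 2603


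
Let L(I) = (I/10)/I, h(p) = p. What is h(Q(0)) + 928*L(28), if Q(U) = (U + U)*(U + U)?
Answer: 464/5 ≈ 92.800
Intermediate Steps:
Q(U) = 4*U² (Q(U) = (2*U)*(2*U) = 4*U²)
L(I) = ⅒ (L(I) = (I*(⅒))/I = (I/10)/I = ⅒)
h(Q(0)) + 928*L(28) = 4*0² + 928*(⅒) = 4*0 + 464/5 = 0 + 464/5 = 464/5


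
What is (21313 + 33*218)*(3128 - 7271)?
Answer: -118104501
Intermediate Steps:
(21313 + 33*218)*(3128 - 7271) = (21313 + 7194)*(-4143) = 28507*(-4143) = -118104501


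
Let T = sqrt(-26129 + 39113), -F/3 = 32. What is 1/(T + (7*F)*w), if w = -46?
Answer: 1288/39814115 - sqrt(3246)/477769380 ≈ 3.2231e-5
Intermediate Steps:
F = -96 (F = -3*32 = -96)
T = 2*sqrt(3246) (T = sqrt(12984) = 2*sqrt(3246) ≈ 113.95)
1/(T + (7*F)*w) = 1/(2*sqrt(3246) + (7*(-96))*(-46)) = 1/(2*sqrt(3246) - 672*(-46)) = 1/(2*sqrt(3246) + 30912) = 1/(30912 + 2*sqrt(3246))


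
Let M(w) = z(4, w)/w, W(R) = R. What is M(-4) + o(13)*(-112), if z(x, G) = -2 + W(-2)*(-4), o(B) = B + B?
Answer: -5827/2 ≈ -2913.5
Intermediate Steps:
o(B) = 2*B
z(x, G) = 6 (z(x, G) = -2 - 2*(-4) = -2 + 8 = 6)
M(w) = 6/w
M(-4) + o(13)*(-112) = 6/(-4) + (2*13)*(-112) = 6*(-¼) + 26*(-112) = -3/2 - 2912 = -5827/2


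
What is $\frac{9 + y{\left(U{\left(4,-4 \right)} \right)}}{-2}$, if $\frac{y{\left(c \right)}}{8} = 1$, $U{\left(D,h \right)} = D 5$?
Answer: $- \frac{17}{2} \approx -8.5$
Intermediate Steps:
$U{\left(D,h \right)} = 5 D$
$y{\left(c \right)} = 8$ ($y{\left(c \right)} = 8 \cdot 1 = 8$)
$\frac{9 + y{\left(U{\left(4,-4 \right)} \right)}}{-2} = \frac{9 + 8}{-2} = \left(- \frac{1}{2}\right) 17 = - \frac{17}{2}$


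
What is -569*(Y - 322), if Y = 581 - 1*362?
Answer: 58607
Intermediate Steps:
Y = 219 (Y = 581 - 362 = 219)
-569*(Y - 322) = -569*(219 - 322) = -569*(-103) = 58607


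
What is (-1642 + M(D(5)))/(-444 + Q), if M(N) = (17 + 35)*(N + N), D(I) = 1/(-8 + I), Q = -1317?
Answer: 5030/5283 ≈ 0.95211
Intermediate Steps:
M(N) = 104*N (M(N) = 52*(2*N) = 104*N)
(-1642 + M(D(5)))/(-444 + Q) = (-1642 + 104/(-8 + 5))/(-444 - 1317) = (-1642 + 104/(-3))/(-1761) = (-1642 + 104*(-1/3))*(-1/1761) = (-1642 - 104/3)*(-1/1761) = -5030/3*(-1/1761) = 5030/5283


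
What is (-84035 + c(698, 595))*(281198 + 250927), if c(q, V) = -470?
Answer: -44967223125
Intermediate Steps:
(-84035 + c(698, 595))*(281198 + 250927) = (-84035 - 470)*(281198 + 250927) = -84505*532125 = -44967223125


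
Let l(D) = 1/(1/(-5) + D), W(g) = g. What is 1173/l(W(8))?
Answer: 45747/5 ≈ 9149.4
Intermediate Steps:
l(D) = 1/(-⅕ + D)
1173/l(W(8)) = 1173/((5/(-1 + 5*8))) = 1173/((5/(-1 + 40))) = 1173/((5/39)) = 1173/((5*(1/39))) = 1173/(5/39) = 1173*(39/5) = 45747/5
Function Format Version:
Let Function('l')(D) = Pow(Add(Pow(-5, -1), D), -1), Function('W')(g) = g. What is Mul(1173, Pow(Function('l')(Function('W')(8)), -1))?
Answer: Rational(45747, 5) ≈ 9149.4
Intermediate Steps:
Function('l')(D) = Pow(Add(Rational(-1, 5), D), -1)
Mul(1173, Pow(Function('l')(Function('W')(8)), -1)) = Mul(1173, Pow(Mul(5, Pow(Add(-1, Mul(5, 8)), -1)), -1)) = Mul(1173, Pow(Mul(5, Pow(Add(-1, 40), -1)), -1)) = Mul(1173, Pow(Mul(5, Pow(39, -1)), -1)) = Mul(1173, Pow(Mul(5, Rational(1, 39)), -1)) = Mul(1173, Pow(Rational(5, 39), -1)) = Mul(1173, Rational(39, 5)) = Rational(45747, 5)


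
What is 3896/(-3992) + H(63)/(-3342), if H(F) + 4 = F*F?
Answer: -3606089/1667658 ≈ -2.1624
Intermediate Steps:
H(F) = -4 + F² (H(F) = -4 + F*F = -4 + F²)
3896/(-3992) + H(63)/(-3342) = 3896/(-3992) + (-4 + 63²)/(-3342) = 3896*(-1/3992) + (-4 + 3969)*(-1/3342) = -487/499 + 3965*(-1/3342) = -487/499 - 3965/3342 = -3606089/1667658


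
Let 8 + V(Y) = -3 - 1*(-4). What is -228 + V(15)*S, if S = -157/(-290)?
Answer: -67219/290 ≈ -231.79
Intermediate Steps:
V(Y) = -7 (V(Y) = -8 + (-3 - 1*(-4)) = -8 + (-3 + 4) = -8 + 1 = -7)
S = 157/290 (S = -157*(-1/290) = 157/290 ≈ 0.54138)
-228 + V(15)*S = -228 - 7*157/290 = -228 - 1099/290 = -67219/290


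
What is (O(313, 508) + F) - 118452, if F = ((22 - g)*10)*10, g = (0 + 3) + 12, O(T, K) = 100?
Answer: -117652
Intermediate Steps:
g = 15 (g = 3 + 12 = 15)
F = 700 (F = ((22 - 1*15)*10)*10 = ((22 - 15)*10)*10 = (7*10)*10 = 70*10 = 700)
(O(313, 508) + F) - 118452 = (100 + 700) - 118452 = 800 - 118452 = -117652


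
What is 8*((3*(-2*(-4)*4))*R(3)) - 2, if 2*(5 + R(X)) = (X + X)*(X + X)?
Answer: 9982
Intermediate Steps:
R(X) = -5 + 2*X² (R(X) = -5 + ((X + X)*(X + X))/2 = -5 + ((2*X)*(2*X))/2 = -5 + (4*X²)/2 = -5 + 2*X²)
8*((3*(-2*(-4)*4))*R(3)) - 2 = 8*((3*(-2*(-4)*4))*(-5 + 2*3²)) - 2 = 8*((3*(8*4))*(-5 + 2*9)) - 2 = 8*((3*32)*(-5 + 18)) - 2 = 8*(96*13) - 2 = 8*1248 - 2 = 9984 - 2 = 9982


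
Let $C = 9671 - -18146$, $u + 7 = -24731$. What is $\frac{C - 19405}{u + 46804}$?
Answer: $\frac{4206}{11033} \approx 0.38122$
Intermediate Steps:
$u = -24738$ ($u = -7 - 24731 = -24738$)
$C = 27817$ ($C = 9671 + 18146 = 27817$)
$\frac{C - 19405}{u + 46804} = \frac{27817 - 19405}{-24738 + 46804} = \frac{8412}{22066} = 8412 \cdot \frac{1}{22066} = \frac{4206}{11033}$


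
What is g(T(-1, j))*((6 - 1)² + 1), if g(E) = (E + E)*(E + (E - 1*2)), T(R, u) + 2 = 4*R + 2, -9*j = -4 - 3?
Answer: 2080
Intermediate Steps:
j = 7/9 (j = -(-4 - 3)/9 = -⅑*(-7) = 7/9 ≈ 0.77778)
T(R, u) = 4*R (T(R, u) = -2 + (4*R + 2) = -2 + (2 + 4*R) = 4*R)
g(E) = 2*E*(-2 + 2*E) (g(E) = (2*E)*(E + (E - 2)) = (2*E)*(E + (-2 + E)) = (2*E)*(-2 + 2*E) = 2*E*(-2 + 2*E))
g(T(-1, j))*((6 - 1)² + 1) = (4*(4*(-1))*(-1 + 4*(-1)))*((6 - 1)² + 1) = (4*(-4)*(-1 - 4))*(5² + 1) = (4*(-4)*(-5))*(25 + 1) = 80*26 = 2080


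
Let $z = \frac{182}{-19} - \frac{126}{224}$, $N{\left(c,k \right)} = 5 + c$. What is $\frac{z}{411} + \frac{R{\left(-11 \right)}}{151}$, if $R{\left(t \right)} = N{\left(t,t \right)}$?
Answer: $- \frac{1215197}{18866544} \approx -0.06441$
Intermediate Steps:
$R{\left(t \right)} = 5 + t$
$z = - \frac{3083}{304}$ ($z = 182 \left(- \frac{1}{19}\right) - \frac{9}{16} = - \frac{182}{19} - \frac{9}{16} = - \frac{3083}{304} \approx -10.141$)
$\frac{z}{411} + \frac{R{\left(-11 \right)}}{151} = - \frac{3083}{304 \cdot 411} + \frac{5 - 11}{151} = \left(- \frac{3083}{304}\right) \frac{1}{411} - \frac{6}{151} = - \frac{3083}{124944} - \frac{6}{151} = - \frac{1215197}{18866544}$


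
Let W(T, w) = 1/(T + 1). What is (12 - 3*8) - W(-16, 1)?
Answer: -179/15 ≈ -11.933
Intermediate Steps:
W(T, w) = 1/(1 + T)
(12 - 3*8) - W(-16, 1) = (12 - 3*8) - 1/(1 - 16) = (12 - 24) - 1/(-15) = -12 - 1*(-1/15) = -12 + 1/15 = -179/15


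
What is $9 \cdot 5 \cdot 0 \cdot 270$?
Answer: $0$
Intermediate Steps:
$9 \cdot 5 \cdot 0 \cdot 270 = 45 \cdot 0 \cdot 270 = 0 \cdot 270 = 0$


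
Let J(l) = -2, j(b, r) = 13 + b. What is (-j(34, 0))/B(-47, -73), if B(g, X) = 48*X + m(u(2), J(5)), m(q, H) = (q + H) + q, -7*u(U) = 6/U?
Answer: 329/24548 ≈ 0.013402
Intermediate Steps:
u(U) = -6/(7*U)
m(q, H) = H + 2*q (m(q, H) = (H + q) + q = H + 2*q)
B(g, X) = -20/7 + 48*X (B(g, X) = 48*X + (-2 + 2*(-6/7/2)) = 48*X + (-2 + 2*(-6/7*½)) = 48*X + (-2 + 2*(-3/7)) = 48*X + (-2 - 6/7) = 48*X - 20/7 = -20/7 + 48*X)
(-j(34, 0))/B(-47, -73) = (-(13 + 34))/(-20/7 + 48*(-73)) = (-1*47)/(-20/7 - 3504) = -47/(-24548/7) = -47*(-7/24548) = 329/24548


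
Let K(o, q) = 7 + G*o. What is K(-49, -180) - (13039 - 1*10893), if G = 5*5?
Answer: -3364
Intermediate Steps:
G = 25
K(o, q) = 7 + 25*o
K(-49, -180) - (13039 - 1*10893) = (7 + 25*(-49)) - (13039 - 1*10893) = (7 - 1225) - (13039 - 10893) = -1218 - 1*2146 = -1218 - 2146 = -3364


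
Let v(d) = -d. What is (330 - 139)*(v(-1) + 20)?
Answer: 4011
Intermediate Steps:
(330 - 139)*(v(-1) + 20) = (330 - 139)*(-1*(-1) + 20) = 191*(1 + 20) = 191*21 = 4011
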